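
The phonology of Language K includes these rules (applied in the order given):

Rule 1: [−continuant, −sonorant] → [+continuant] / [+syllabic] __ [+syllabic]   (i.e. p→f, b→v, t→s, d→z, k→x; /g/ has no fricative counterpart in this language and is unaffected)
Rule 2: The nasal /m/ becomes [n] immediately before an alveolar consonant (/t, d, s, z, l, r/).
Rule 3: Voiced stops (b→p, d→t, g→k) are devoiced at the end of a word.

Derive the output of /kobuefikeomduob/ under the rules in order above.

Rule 1 (intervocalic spirantization): /b/ is a stop between vowels /o/ and /u/, so it spirantizes to the fricative [v]. /k/ is a stop between vowels /i/ and /e/, so it spirantizes to the fricative [x]. /kobuefikeomduob/ → kovuefixeomduob.
Rule 2 (nasal place assimilation): /m/ precedes the alveolar consonant /d/, so it assimilates in place to [n]. /kovuefixeomduob/ → kovuefixeonduob.
Rule 3 (final devoicing): /b/ is a voiced stop in word-final position, so it devoices to [p]. /kovuefixeonduob/ → kovuefixeonduop.

kovuefixeonduop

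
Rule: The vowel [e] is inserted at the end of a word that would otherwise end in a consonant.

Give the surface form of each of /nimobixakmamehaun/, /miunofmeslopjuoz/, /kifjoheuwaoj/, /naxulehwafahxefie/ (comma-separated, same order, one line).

nimobixakmamehaune, miunofmeslopjuoze, kifjoheuwaoje, naxulehwafahxefie

/nimobixakmamehaun/: the form ends in the consonant /n/, so [e] is inserted word-finally. → [nimobixakmamehaune].
/miunofmeslopjuoz/: the form ends in the consonant /z/, so [e] is inserted word-finally. → [miunofmeslopjuoze].
/kifjoheuwaoj/: the form ends in the consonant /j/, so [e] is inserted word-finally. → [kifjoheuwaoje].
/naxulehwafahxefie/: the rule's environment is not met; surfaces unchanged as [naxulehwafahxefie].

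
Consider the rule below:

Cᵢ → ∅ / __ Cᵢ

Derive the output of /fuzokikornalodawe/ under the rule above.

fuzokikornalodawe

No segment of /fuzokikornalodawe/ meets the structural description of the rule, so the form surfaces unchanged.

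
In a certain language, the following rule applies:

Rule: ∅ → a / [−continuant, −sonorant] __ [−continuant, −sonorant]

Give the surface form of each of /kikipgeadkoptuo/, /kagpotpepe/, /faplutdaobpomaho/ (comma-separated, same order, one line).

/kikipgeadkoptuo/: /p/ and /g/ form a stop–stop cluster, so [a] is inserted between them. /d/ and /k/ form a stop–stop cluster, so [a] is inserted between them. /p/ and /t/ form a stop–stop cluster, so [a] is inserted between them. → [kikipageadakopatuo].
/kagpotpepe/: /g/ and /p/ form a stop–stop cluster, so [a] is inserted between them. /t/ and /p/ form a stop–stop cluster, so [a] is inserted between them. → [kagapotapepe].
/faplutdaobpomaho/: /t/ and /d/ form a stop–stop cluster, so [a] is inserted between them. /b/ and /p/ form a stop–stop cluster, so [a] is inserted between them. → [faplutadaobapomaho].

kikipageadakopatuo, kagapotapepe, faplutadaobapomaho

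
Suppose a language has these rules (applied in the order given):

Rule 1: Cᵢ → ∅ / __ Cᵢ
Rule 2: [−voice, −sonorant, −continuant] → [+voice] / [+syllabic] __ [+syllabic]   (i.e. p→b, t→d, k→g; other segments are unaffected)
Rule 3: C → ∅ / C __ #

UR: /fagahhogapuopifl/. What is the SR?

fagahogabuobif

Rule 1 (degemination): /hh/ is a geminate; the first /h/ deletes. /fagahhogapuopifl/ → fagahogapuopifl.
Rule 2 (intervocalic voicing): /p/ is a voiceless stop between vowels /a/ and /u/, so it voices to [b]. /p/ is a voiceless stop between vowels /o/ and /i/, so it voices to [b]. /fagahogapuopifl/ → fagahogabuobifl.
Rule 3 (final cluster simplification): /l/ is the second consonant of a word-final cluster /fl/, so it deletes. /fagahogabuobifl/ → fagahogabuobif.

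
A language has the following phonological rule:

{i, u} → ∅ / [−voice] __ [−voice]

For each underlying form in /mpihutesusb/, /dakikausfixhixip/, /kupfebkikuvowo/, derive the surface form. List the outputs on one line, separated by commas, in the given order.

/mpihutesusb/: /i/ is a high vowel flanked by voiceless consonants /p/ and /h/, so it deletes. /u/ is a high vowel flanked by voiceless consonants /h/ and /t/, so it deletes. /u/ is a high vowel flanked by voiceless consonants /s/ and /s/, so it deletes. → [mphtessb].
/dakikausfixhixip/: /i/ is a high vowel flanked by voiceless consonants /k/ and /k/, so it deletes. /i/ is a high vowel flanked by voiceless consonants /f/ and /x/, so it deletes. /i/ is a high vowel flanked by voiceless consonants /h/ and /x/, so it deletes. /i/ is a high vowel flanked by voiceless consonants /x/ and /p/, so it deletes. → [dakkausfxhxp].
/kupfebkikuvowo/: /u/ is a high vowel flanked by voiceless consonants /k/ and /p/, so it deletes. /i/ is a high vowel flanked by voiceless consonants /k/ and /k/, so it deletes. → [kpfebkkuvowo].

mphtessb, dakkausfxhxp, kpfebkkuvowo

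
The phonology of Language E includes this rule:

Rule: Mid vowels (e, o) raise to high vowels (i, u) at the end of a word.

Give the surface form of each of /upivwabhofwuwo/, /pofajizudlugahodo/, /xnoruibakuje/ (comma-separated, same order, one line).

/upivwabhofwuwo/: /o/ is a mid vowel in word-final position, so it raises to [u]. → [upivwabhofwuwu].
/pofajizudlugahodo/: /o/ is a mid vowel in word-final position, so it raises to [u]. → [pofajizudlugahodu].
/xnoruibakuje/: /e/ is a mid vowel in word-final position, so it raises to [i]. → [xnoruibakuji].

upivwabhofwuwu, pofajizudlugahodu, xnoruibakuji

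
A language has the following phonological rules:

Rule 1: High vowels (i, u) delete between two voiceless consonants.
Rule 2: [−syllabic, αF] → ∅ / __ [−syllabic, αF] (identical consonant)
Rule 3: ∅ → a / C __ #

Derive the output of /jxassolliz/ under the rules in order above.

Rule 1 (high vowel syncope): no segment meets the environment; /jxassolliz/ is unchanged.
Rule 2 (degemination): /ss/ is a geminate; the first /s/ deletes. /ll/ is a geminate; the first /l/ deletes. /jxassolliz/ → jxasoliz.
Rule 3 (final a-epenthesis): the form ends in the consonant /z/, so [a] is inserted word-finally. /jxasoliz/ → jxasoliza.

jxasoliza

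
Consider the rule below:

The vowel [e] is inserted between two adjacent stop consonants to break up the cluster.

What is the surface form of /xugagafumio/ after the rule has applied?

No segment of /xugagafumio/ meets the structural description of the rule, so the form surfaces unchanged.

xugagafumio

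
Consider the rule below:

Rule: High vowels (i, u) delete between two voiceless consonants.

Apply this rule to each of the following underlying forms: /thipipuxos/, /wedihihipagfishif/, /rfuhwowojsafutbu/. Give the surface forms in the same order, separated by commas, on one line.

/thipipuxos/: /i/ is a high vowel flanked by voiceless consonants /h/ and /p/, so it deletes. /i/ is a high vowel flanked by voiceless consonants /p/ and /p/, so it deletes. /u/ is a high vowel flanked by voiceless consonants /p/ and /x/, so it deletes. → [thppxos].
/wedihihipagfishif/: /i/ is a high vowel flanked by voiceless consonants /h/ and /h/, so it deletes. /i/ is a high vowel flanked by voiceless consonants /h/ and /p/, so it deletes. /i/ is a high vowel flanked by voiceless consonants /f/ and /s/, so it deletes. /i/ is a high vowel flanked by voiceless consonants /h/ and /f/, so it deletes. → [wedihhpagfshf].
/rfuhwowojsafutbu/: /u/ is a high vowel flanked by voiceless consonants /f/ and /h/, so it deletes. /u/ is a high vowel flanked by voiceless consonants /f/ and /t/, so it deletes. → [rfhwowojsaftbu].

thppxos, wedihhpagfshf, rfhwowojsaftbu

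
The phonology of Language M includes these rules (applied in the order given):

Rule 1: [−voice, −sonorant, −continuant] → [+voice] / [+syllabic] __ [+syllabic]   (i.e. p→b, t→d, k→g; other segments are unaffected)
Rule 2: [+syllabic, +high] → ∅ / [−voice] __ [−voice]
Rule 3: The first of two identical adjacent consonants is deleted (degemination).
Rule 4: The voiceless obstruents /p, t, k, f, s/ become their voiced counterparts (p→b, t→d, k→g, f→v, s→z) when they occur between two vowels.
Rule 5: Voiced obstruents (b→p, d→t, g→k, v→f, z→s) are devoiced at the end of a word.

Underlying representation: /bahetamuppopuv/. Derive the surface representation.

bahedamubobuf

Rule 1 (intervocalic voicing): /t/ is a voiceless stop between vowels /e/ and /a/, so it voices to [d]. /p/ is a voiceless stop between vowels /o/ and /u/, so it voices to [b]. /bahetamuppopuv/ → bahedamuppobuv.
Rule 2 (high vowel syncope): no segment meets the environment; /bahedamuppobuv/ is unchanged.
Rule 3 (degemination): /pp/ is a geminate; the first /p/ deletes. /bahedamuppobuv/ → bahedamupobuv.
Rule 4 (intervocalic voicing): /p/ is a voiceless obstruent between vowels /u/ and /o/, so it voices to [b]. /bahedamupobuv/ → bahedamubobuv.
Rule 5 (final devoicing): /v/ is a voiced obstruent in word-final position, so it devoices to [f]. /bahedamubobuv/ → bahedamubobuf.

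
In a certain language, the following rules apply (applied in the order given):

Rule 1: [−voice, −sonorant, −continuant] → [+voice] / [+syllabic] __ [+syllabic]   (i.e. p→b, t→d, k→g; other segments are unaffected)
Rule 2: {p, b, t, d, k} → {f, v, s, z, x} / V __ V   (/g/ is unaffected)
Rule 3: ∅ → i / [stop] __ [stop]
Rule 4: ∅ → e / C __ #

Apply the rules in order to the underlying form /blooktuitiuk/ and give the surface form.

blookituiziuke

Rule 1 (intervocalic voicing): /t/ is a voiceless stop between vowels /i/ and /i/, so it voices to [d]. /blooktuitiuk/ → blooktuidiuk.
Rule 2 (intervocalic spirantization): /d/ is a stop between vowels /i/ and /i/, so it spirantizes to the fricative [z]. /blooktuidiuk/ → blooktuiziuk.
Rule 3 (stop-cluster i-epenthesis): /k/ and /t/ form a stop–stop cluster, so [i] is inserted between them. /blooktuiziuk/ → blookituiziuk.
Rule 4 (final e-epenthesis): the form ends in the consonant /k/, so [e] is inserted word-finally. /blookituiziuk/ → blookituiziuke.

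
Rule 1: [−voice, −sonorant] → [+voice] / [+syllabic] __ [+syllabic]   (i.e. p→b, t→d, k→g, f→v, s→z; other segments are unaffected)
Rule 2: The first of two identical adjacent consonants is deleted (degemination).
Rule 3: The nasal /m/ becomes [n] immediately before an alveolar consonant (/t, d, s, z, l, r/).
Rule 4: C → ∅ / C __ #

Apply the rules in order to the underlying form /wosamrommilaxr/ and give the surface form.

Rule 1 (intervocalic voicing): /s/ is a voiceless obstruent between vowels /o/ and /a/, so it voices to [z]. /wosamrommilaxr/ → wozamrommilaxr.
Rule 2 (degemination): /mm/ is a geminate; the first /m/ deletes. /wozamrommilaxr/ → wozamromilaxr.
Rule 3 (nasal place assimilation): /m/ precedes the alveolar consonant /r/, so it assimilates in place to [n]. /wozamromilaxr/ → wozanromilaxr.
Rule 4 (final cluster simplification): /r/ is the second consonant of a word-final cluster /xr/, so it deletes. /wozanromilaxr/ → wozanromilax.

wozanromilax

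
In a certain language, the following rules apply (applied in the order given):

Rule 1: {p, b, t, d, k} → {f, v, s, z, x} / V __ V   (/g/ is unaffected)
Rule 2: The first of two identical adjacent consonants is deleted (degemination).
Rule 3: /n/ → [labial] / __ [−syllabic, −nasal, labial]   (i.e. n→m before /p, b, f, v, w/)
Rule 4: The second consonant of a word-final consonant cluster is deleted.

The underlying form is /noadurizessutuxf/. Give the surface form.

Rule 1 (intervocalic spirantization): /d/ is a stop between vowels /a/ and /u/, so it spirantizes to the fricative [z]. /t/ is a stop between vowels /u/ and /u/, so it spirantizes to the fricative [s]. /noadurizessutuxf/ → noazurizessusuxf.
Rule 2 (degemination): /ss/ is a geminate; the first /s/ deletes. /noazurizessusuxf/ → noazurizesusuxf.
Rule 3 (nasal place assimilation): no segment meets the environment; /noazurizesusuxf/ is unchanged.
Rule 4 (final cluster simplification): /f/ is the second consonant of a word-final cluster /xf/, so it deletes. /noazurizesusuxf/ → noazurizesusux.

noazurizesusux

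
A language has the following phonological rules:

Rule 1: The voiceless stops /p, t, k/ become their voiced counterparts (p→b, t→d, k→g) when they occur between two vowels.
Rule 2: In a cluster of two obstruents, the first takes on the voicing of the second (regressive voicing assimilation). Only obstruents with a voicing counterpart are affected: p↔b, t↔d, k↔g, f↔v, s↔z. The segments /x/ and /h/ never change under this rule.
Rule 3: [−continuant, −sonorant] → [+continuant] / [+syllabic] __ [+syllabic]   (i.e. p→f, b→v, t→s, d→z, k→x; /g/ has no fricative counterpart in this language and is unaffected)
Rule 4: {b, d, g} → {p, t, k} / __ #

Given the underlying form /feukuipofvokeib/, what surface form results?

Rule 1 (intervocalic voicing): /k/ is a voiceless stop between vowels /u/ and /u/, so it voices to [g]. /p/ is a voiceless stop between vowels /i/ and /o/, so it voices to [b]. /k/ is a voiceless stop between vowels /o/ and /e/, so it voices to [g]. /feukuipofvokeib/ → feuguibofvogeib.
Rule 2 (regressive voicing assimilation): /f/ precedes the voiced obstruent /v/, so it voices to [v] by assimilation. /feuguibofvogeib/ → feuguibovvogeib.
Rule 3 (intervocalic spirantization): /b/ is a stop between vowels /i/ and /o/, so it spirantizes to the fricative [v]. /feuguibovvogeib/ → feuguivovvogeib.
Rule 4 (final devoicing): /b/ is a voiced stop in word-final position, so it devoices to [p]. /feuguivovvogeib/ → feuguivovvogeip.

feuguivovvogeip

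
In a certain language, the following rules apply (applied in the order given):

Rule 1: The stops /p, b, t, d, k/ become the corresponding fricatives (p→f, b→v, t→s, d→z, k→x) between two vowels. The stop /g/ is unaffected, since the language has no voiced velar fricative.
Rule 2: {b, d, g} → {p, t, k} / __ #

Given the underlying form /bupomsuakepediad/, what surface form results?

Rule 1 (intervocalic spirantization): /p/ is a stop between vowels /u/ and /o/, so it spirantizes to the fricative [f]. /k/ is a stop between vowels /a/ and /e/, so it spirantizes to the fricative [x]. /p/ is a stop between vowels /e/ and /e/, so it spirantizes to the fricative [f]. /d/ is a stop between vowels /e/ and /i/, so it spirantizes to the fricative [z]. /bupomsuakepediad/ → bufomsuaxefeziad.
Rule 2 (final devoicing): /d/ is a voiced stop in word-final position, so it devoices to [t]. /bufomsuaxefeziad/ → bufomsuaxefeziat.

bufomsuaxefeziat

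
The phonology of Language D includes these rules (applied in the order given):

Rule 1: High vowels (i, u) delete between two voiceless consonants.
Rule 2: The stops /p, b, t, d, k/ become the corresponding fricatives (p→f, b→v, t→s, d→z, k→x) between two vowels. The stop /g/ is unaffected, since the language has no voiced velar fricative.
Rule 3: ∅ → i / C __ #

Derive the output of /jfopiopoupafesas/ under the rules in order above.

jfofiofoufafesasi

Rule 1 (high vowel syncope): no segment meets the environment; /jfopiopoupafesas/ is unchanged.
Rule 2 (intervocalic spirantization): /p/ is a stop between vowels /o/ and /i/, so it spirantizes to the fricative [f]. /p/ is a stop between vowels /o/ and /o/, so it spirantizes to the fricative [f]. /p/ is a stop between vowels /u/ and /a/, so it spirantizes to the fricative [f]. /jfopiopoupafesas/ → jfofiofoufafesas.
Rule 3 (final i-epenthesis): the form ends in the consonant /s/, so [i] is inserted word-finally. /jfofiofoufafesas/ → jfofiofoufafesasi.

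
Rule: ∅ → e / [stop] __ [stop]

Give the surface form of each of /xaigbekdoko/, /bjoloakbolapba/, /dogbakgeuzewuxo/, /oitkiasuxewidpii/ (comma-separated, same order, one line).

xaigebekedoko, bjoloakebolapeba, dogebakegeuzewuxo, oitekiasuxewidepii

/xaigbekdoko/: /g/ and /b/ form a stop–stop cluster, so [e] is inserted between them. /k/ and /d/ form a stop–stop cluster, so [e] is inserted between them. → [xaigebekedoko].
/bjoloakbolapba/: /k/ and /b/ form a stop–stop cluster, so [e] is inserted between them. /p/ and /b/ form a stop–stop cluster, so [e] is inserted between them. → [bjoloakebolapeba].
/dogbakgeuzewuxo/: /g/ and /b/ form a stop–stop cluster, so [e] is inserted between them. /k/ and /g/ form a stop–stop cluster, so [e] is inserted between them. → [dogebakegeuzewuxo].
/oitkiasuxewidpii/: /t/ and /k/ form a stop–stop cluster, so [e] is inserted between them. /d/ and /p/ form a stop–stop cluster, so [e] is inserted between them. → [oitekiasuxewidepii].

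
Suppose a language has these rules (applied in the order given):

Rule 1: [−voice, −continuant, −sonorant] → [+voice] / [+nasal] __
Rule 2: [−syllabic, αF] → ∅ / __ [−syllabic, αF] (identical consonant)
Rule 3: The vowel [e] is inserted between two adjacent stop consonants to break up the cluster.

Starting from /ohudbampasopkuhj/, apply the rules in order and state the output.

ohudebambasopekuhj

Rule 1 (post-nasal voicing): /p/ is a voiceless stop immediately after the nasal /m/, so it voices to [b]. /ohudbampasopkuhj/ → ohudbambasopkuhj.
Rule 2 (degemination): no segment meets the environment; /ohudbambasopkuhj/ is unchanged.
Rule 3 (stop-cluster e-epenthesis): /d/ and /b/ form a stop–stop cluster, so [e] is inserted between them. /p/ and /k/ form a stop–stop cluster, so [e] is inserted between them. /ohudbambasopkuhj/ → ohudebambasopekuhj.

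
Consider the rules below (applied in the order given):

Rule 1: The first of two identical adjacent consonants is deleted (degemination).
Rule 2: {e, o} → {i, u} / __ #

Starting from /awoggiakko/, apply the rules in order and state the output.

Rule 1 (degemination): /gg/ is a geminate; the first /g/ deletes. /kk/ is a geminate; the first /k/ deletes. /awoggiakko/ → awogiako.
Rule 2 (final vowel raising): /o/ is a mid vowel in word-final position, so it raises to [u]. /awogiako/ → awogiaku.

awogiaku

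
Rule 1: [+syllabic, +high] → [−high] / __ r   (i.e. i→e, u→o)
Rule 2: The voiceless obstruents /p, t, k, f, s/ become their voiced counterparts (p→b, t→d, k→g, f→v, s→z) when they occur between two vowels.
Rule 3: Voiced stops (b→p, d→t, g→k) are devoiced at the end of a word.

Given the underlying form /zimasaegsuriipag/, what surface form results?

zimazaegsoriibak

Rule 1 (pre-rhotic lowering): /u/ is a high vowel immediately before /r/, so it lowers to [o]. /zimasaegsuriipag/ → zimasaegsoriipag.
Rule 2 (intervocalic voicing): /s/ is a voiceless obstruent between vowels /a/ and /a/, so it voices to [z]. /p/ is a voiceless obstruent between vowels /i/ and /a/, so it voices to [b]. /zimasaegsoriipag/ → zimazaegsoriibag.
Rule 3 (final devoicing): /g/ is a voiced stop in word-final position, so it devoices to [k]. /zimazaegsoriibag/ → zimazaegsoriibak.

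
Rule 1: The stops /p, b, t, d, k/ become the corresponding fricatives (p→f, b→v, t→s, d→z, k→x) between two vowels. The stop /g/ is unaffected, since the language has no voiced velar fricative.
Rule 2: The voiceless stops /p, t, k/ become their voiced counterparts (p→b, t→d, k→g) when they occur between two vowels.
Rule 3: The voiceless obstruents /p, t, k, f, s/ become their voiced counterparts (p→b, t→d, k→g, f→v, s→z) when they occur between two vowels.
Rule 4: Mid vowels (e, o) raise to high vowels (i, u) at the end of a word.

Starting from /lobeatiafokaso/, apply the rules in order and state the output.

loveaziavoxazu

Rule 1 (intervocalic spirantization): /b/ is a stop between vowels /o/ and /e/, so it spirantizes to the fricative [v]. /t/ is a stop between vowels /a/ and /i/, so it spirantizes to the fricative [s]. /k/ is a stop between vowels /o/ and /a/, so it spirantizes to the fricative [x]. /lobeatiafokaso/ → loveasiafoxaso.
Rule 2 (intervocalic voicing): no segment meets the environment; /loveasiafoxaso/ is unchanged.
Rule 3 (intervocalic voicing): /s/ is a voiceless obstruent between vowels /a/ and /i/, so it voices to [z]. /f/ is a voiceless obstruent between vowels /a/ and /o/, so it voices to [v]. /s/ is a voiceless obstruent between vowels /a/ and /o/, so it voices to [z]. /loveasiafoxaso/ → loveaziavoxazo.
Rule 4 (final vowel raising): /o/ is a mid vowel in word-final position, so it raises to [u]. /loveaziavoxazo/ → loveaziavoxazu.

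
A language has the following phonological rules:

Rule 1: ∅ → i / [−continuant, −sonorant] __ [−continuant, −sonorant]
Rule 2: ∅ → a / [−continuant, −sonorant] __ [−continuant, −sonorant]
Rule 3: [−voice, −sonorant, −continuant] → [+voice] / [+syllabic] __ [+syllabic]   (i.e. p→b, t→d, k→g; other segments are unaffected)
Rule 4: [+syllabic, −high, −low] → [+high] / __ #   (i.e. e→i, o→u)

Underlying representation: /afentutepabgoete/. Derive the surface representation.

afentudebabigoedi

Rule 1 (stop-cluster i-epenthesis): /b/ and /g/ form a stop–stop cluster, so [i] is inserted between them. /afentutepabgoete/ → afentutepabigoete.
Rule 2 (stop-cluster a-epenthesis): no segment meets the environment; /afentutepabigoete/ is unchanged.
Rule 3 (intervocalic voicing): /t/ is a voiceless stop between vowels /u/ and /e/, so it voices to [d]. /p/ is a voiceless stop between vowels /e/ and /a/, so it voices to [b]. /t/ is a voiceless stop between vowels /e/ and /e/, so it voices to [d]. /afentutepabigoete/ → afentudebabigoede.
Rule 4 (final vowel raising): /e/ is a mid vowel in word-final position, so it raises to [i]. /afentudebabigoede/ → afentudebabigoedi.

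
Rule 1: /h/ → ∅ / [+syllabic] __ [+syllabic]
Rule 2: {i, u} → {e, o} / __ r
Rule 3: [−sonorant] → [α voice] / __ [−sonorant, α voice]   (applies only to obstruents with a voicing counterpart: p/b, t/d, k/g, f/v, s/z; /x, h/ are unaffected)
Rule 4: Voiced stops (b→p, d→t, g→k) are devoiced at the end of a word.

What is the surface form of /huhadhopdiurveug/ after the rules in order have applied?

Rule 1 (intervocalic h-deletion): /h/ occurs between vowels /u/ and /a/, so it deletes. /huhadhopdiurveug/ → huadhopdiurveug.
Rule 2 (pre-rhotic lowering): /u/ is a high vowel immediately before /r/, so it lowers to [o]. /huadhopdiurveug/ → huadhopdiorveug.
Rule 3 (regressive voicing assimilation): /d/ precedes the voiceless obstruent /h/, so it devoices to [t] by assimilation. /p/ precedes the voiced obstruent /d/, so it voices to [b] by assimilation. /huadhopdiorveug/ → huathobdiorveug.
Rule 4 (final devoicing): /g/ is a voiced stop in word-final position, so it devoices to [k]. /huathobdiorveug/ → huathobdiorveuk.

huathobdiorveuk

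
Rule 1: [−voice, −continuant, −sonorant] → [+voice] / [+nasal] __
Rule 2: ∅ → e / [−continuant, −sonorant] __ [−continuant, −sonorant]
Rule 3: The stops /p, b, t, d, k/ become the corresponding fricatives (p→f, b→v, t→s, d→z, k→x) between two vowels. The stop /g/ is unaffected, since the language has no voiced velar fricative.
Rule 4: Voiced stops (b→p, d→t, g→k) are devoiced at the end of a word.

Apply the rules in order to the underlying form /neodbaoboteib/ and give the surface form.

Rule 1 (post-nasal voicing): no segment meets the environment; /neodbaoboteib/ is unchanged.
Rule 2 (stop-cluster e-epenthesis): /d/ and /b/ form a stop–stop cluster, so [e] is inserted between them. /neodbaoboteib/ → neodebaoboteib.
Rule 3 (intervocalic spirantization): /d/ is a stop between vowels /o/ and /e/, so it spirantizes to the fricative [z]. /b/ is a stop between vowels /e/ and /a/, so it spirantizes to the fricative [v]. /b/ is a stop between vowels /o/ and /o/, so it spirantizes to the fricative [v]. /t/ is a stop between vowels /o/ and /e/, so it spirantizes to the fricative [s]. /neodebaoboteib/ → neozevaovoseib.
Rule 4 (final devoicing): /b/ is a voiced stop in word-final position, so it devoices to [p]. /neozevaovoseib/ → neozevaovoseip.

neozevaovoseip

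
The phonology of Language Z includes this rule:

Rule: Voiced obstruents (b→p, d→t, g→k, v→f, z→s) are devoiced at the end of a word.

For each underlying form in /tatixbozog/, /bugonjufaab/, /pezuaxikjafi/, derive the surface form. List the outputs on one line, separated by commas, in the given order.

tatixbozok, bugonjufaap, pezuaxikjafi

/tatixbozog/: /g/ is a voiced obstruent in word-final position, so it devoices to [k]. → [tatixbozok].
/bugonjufaab/: /b/ is a voiced obstruent in word-final position, so it devoices to [p]. → [bugonjufaap].
/pezuaxikjafi/: the rule's environment is not met; surfaces unchanged as [pezuaxikjafi].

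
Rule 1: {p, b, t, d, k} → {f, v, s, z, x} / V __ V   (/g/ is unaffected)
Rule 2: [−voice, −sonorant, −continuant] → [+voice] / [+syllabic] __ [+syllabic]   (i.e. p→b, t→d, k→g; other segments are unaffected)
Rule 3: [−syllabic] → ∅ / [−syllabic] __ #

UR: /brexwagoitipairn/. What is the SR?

brexwagoisifair

Rule 1 (intervocalic spirantization): /t/ is a stop between vowels /i/ and /i/, so it spirantizes to the fricative [s]. /p/ is a stop between vowels /i/ and /a/, so it spirantizes to the fricative [f]. /brexwagoitipairn/ → brexwagoisifairn.
Rule 2 (intervocalic voicing): no segment meets the environment; /brexwagoisifairn/ is unchanged.
Rule 3 (final cluster simplification): /n/ is the second consonant of a word-final cluster /rn/, so it deletes. /brexwagoisifairn/ → brexwagoisifair.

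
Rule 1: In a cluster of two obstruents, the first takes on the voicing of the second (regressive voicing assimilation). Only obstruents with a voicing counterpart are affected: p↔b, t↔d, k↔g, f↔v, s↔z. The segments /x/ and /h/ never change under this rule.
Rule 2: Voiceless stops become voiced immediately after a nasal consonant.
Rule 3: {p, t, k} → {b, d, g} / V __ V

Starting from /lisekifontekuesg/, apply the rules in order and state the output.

Rule 1 (regressive voicing assimilation): /s/ precedes the voiced obstruent /g/, so it voices to [z] by assimilation. /lisekifontekuesg/ → lisekifontekuezg.
Rule 2 (post-nasal voicing): /t/ is a voiceless stop immediately after the nasal /n/, so it voices to [d]. /lisekifontekuezg/ → lisekifondekuezg.
Rule 3 (intervocalic voicing): /k/ is a voiceless stop between vowels /e/ and /i/, so it voices to [g]. /k/ is a voiceless stop between vowels /e/ and /u/, so it voices to [g]. /lisekifondekuezg/ → lisegifondeguezg.

lisegifondeguezg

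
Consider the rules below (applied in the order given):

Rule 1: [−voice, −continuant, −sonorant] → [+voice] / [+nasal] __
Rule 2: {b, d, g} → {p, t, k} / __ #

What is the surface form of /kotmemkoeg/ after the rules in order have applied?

Rule 1 (post-nasal voicing): /k/ is a voiceless stop immediately after the nasal /m/, so it voices to [g]. /kotmemkoeg/ → kotmemgoeg.
Rule 2 (final devoicing): /g/ is a voiced stop in word-final position, so it devoices to [k]. /kotmemgoeg/ → kotmemgoek.

kotmemgoek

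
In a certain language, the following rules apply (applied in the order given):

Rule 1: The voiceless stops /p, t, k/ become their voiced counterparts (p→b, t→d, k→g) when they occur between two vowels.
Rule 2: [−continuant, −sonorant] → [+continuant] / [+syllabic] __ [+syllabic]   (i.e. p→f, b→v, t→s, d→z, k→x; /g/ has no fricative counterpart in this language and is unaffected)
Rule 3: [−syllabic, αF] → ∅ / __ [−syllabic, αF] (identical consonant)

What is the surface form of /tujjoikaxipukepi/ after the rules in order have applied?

tujoigaxivugevi

Rule 1 (intervocalic voicing): /k/ is a voiceless stop between vowels /i/ and /a/, so it voices to [g]. /p/ is a voiceless stop between vowels /i/ and /u/, so it voices to [b]. /k/ is a voiceless stop between vowels /u/ and /e/, so it voices to [g]. /p/ is a voiceless stop between vowels /e/ and /i/, so it voices to [b]. /tujjoikaxipukepi/ → tujjoigaxibugebi.
Rule 2 (intervocalic spirantization): /b/ is a stop between vowels /i/ and /u/, so it spirantizes to the fricative [v]. /b/ is a stop between vowels /e/ and /i/, so it spirantizes to the fricative [v]. /tujjoigaxibugebi/ → tujjoigaxivugevi.
Rule 3 (degemination): /jj/ is a geminate; the first /j/ deletes. /tujjoigaxivugevi/ → tujoigaxivugevi.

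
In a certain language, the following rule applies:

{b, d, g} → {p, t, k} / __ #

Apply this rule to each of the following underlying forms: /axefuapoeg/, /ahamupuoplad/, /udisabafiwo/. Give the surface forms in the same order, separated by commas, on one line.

/axefuapoeg/: /g/ is a voiced stop in word-final position, so it devoices to [k]. → [axefuapoek].
/ahamupuoplad/: /d/ is a voiced stop in word-final position, so it devoices to [t]. → [ahamupuoplat].
/udisabafiwo/: the rule's environment is not met; surfaces unchanged as [udisabafiwo].

axefuapoek, ahamupuoplat, udisabafiwo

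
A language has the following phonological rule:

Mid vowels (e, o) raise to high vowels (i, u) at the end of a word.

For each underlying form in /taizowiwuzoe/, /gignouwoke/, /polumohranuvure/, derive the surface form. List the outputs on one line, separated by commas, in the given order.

taizowiwuzoi, gignouwoki, polumohranuvuri

/taizowiwuzoe/: /e/ is a mid vowel in word-final position, so it raises to [i]. → [taizowiwuzoi].
/gignouwoke/: /e/ is a mid vowel in word-final position, so it raises to [i]. → [gignouwoki].
/polumohranuvure/: /e/ is a mid vowel in word-final position, so it raises to [i]. → [polumohranuvuri].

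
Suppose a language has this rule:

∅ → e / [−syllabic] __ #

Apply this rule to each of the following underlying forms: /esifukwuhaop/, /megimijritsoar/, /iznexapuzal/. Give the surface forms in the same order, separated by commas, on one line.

esifukwuhaope, megimijritsoare, iznexapuzale

/esifukwuhaop/: the form ends in the consonant /p/, so [e] is inserted word-finally. → [esifukwuhaope].
/megimijritsoar/: the form ends in the consonant /r/, so [e] is inserted word-finally. → [megimijritsoare].
/iznexapuzal/: the form ends in the consonant /l/, so [e] is inserted word-finally. → [iznexapuzale].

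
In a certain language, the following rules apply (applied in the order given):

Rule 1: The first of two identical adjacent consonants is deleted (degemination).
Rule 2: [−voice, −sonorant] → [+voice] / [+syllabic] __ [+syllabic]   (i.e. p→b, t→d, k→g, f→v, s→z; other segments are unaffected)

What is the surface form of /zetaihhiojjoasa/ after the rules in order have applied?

Rule 1 (degemination): /hh/ is a geminate; the first /h/ deletes. /jj/ is a geminate; the first /j/ deletes. /zetaihhiojjoasa/ → zetaihiojoasa.
Rule 2 (intervocalic voicing): /t/ is a voiceless obstruent between vowels /e/ and /a/, so it voices to [d]. /s/ is a voiceless obstruent between vowels /a/ and /a/, so it voices to [z]. /zetaihiojoasa/ → zedaihiojoaza.

zedaihiojoaza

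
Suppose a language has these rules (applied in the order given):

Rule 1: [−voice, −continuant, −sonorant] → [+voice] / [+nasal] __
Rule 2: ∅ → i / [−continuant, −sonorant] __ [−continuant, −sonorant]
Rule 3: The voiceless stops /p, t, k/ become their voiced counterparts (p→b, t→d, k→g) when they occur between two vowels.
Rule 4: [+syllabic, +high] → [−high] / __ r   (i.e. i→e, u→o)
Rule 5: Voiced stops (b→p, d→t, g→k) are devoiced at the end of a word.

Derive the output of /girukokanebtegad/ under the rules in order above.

gerugoganebidegat

Rule 1 (post-nasal voicing): no segment meets the environment; /girukokanebtegad/ is unchanged.
Rule 2 (stop-cluster i-epenthesis): /b/ and /t/ form a stop–stop cluster, so [i] is inserted between them. /girukokanebtegad/ → girukokanebitegad.
Rule 3 (intervocalic voicing): /k/ is a voiceless stop between vowels /u/ and /o/, so it voices to [g]. /k/ is a voiceless stop between vowels /o/ and /a/, so it voices to [g]. /t/ is a voiceless stop between vowels /i/ and /e/, so it voices to [d]. /girukokanebitegad/ → girugoganebidegad.
Rule 4 (pre-rhotic lowering): /i/ is a high vowel immediately before /r/, so it lowers to [e]. /girugoganebidegad/ → gerugoganebidegad.
Rule 5 (final devoicing): /d/ is a voiced stop in word-final position, so it devoices to [t]. /gerugoganebidegad/ → gerugoganebidegat.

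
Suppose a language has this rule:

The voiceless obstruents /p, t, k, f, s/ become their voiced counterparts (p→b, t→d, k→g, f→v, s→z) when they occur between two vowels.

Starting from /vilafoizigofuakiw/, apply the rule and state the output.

vilavoizigovuagiw

/f/ is a voiceless obstruent between vowels /a/ and /o/, so it voices to [v].
/f/ is a voiceless obstruent between vowels /o/ and /u/, so it voices to [v].
/k/ is a voiceless obstruent between vowels /a/ and /i/, so it voices to [g].
Surface form: [vilavoizigovuagiw].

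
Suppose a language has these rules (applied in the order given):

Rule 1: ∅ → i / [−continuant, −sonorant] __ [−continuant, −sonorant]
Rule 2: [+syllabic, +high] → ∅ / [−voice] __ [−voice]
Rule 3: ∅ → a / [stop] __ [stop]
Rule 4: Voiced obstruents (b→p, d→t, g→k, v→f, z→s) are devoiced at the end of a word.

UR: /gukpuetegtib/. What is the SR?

gukapuetegitip

Rule 1 (stop-cluster i-epenthesis): /k/ and /p/ form a stop–stop cluster, so [i] is inserted between them. /g/ and /t/ form a stop–stop cluster, so [i] is inserted between them. /gukpuetegtib/ → gukipuetegitib.
Rule 2 (high vowel syncope): /i/ is a high vowel flanked by voiceless consonants /k/ and /p/, so it deletes. /gukipuetegitib/ → gukpuetegitib.
Rule 3 (stop-cluster a-epenthesis): /k/ and /p/ form a stop–stop cluster, so [a] is inserted between them. /gukpuetegitib/ → gukapuetegitib.
Rule 4 (final devoicing): /b/ is a voiced obstruent in word-final position, so it devoices to [p]. /gukapuetegitib/ → gukapuetegitip.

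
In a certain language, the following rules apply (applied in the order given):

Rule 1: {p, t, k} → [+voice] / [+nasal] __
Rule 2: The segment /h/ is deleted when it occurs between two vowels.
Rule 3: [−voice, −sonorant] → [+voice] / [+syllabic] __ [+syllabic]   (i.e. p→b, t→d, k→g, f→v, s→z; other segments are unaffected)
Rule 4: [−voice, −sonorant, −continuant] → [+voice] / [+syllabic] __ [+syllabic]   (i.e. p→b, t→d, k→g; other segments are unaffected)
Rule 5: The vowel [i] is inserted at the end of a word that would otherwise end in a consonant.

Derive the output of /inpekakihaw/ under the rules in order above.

Rule 1 (post-nasal voicing): /p/ is a voiceless stop immediately after the nasal /n/, so it voices to [b]. /inpekakihaw/ → inbekakihaw.
Rule 2 (intervocalic h-deletion): /h/ occurs between vowels /i/ and /a/, so it deletes. /inbekakihaw/ → inbekakiaw.
Rule 3 (intervocalic voicing): /k/ is a voiceless obstruent between vowels /e/ and /a/, so it voices to [g]. /k/ is a voiceless obstruent between vowels /a/ and /i/, so it voices to [g]. /inbekakiaw/ → inbegagiaw.
Rule 4 (intervocalic voicing): no segment meets the environment; /inbegagiaw/ is unchanged.
Rule 5 (final i-epenthesis): the form ends in the consonant /w/, so [i] is inserted word-finally. /inbegagiaw/ → inbegagiawi.

inbegagiawi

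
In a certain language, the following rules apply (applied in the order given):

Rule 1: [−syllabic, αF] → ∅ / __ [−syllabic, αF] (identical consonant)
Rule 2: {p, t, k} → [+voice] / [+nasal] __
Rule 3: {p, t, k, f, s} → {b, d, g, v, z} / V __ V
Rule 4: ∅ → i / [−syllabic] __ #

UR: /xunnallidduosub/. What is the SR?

xunaliduozubi

Rule 1 (degemination): /nn/ is a geminate; the first /n/ deletes. /ll/ is a geminate; the first /l/ deletes. /dd/ is a geminate; the first /d/ deletes. /xunnallidduosub/ → xunaliduosub.
Rule 2 (post-nasal voicing): no segment meets the environment; /xunaliduosub/ is unchanged.
Rule 3 (intervocalic voicing): /s/ is a voiceless obstruent between vowels /o/ and /u/, so it voices to [z]. /xunaliduosub/ → xunaliduozub.
Rule 4 (final i-epenthesis): the form ends in the consonant /b/, so [i] is inserted word-finally. /xunaliduozub/ → xunaliduozubi.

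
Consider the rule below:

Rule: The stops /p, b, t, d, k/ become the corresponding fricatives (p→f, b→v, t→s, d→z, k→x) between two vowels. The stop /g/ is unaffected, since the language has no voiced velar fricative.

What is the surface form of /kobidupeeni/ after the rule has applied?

kovizufeeni

Scanning /kobidupeeni/: /k/ at position 1 is not in the conditioning environment; /b/ is a stop between vowels /o/ and /i/, so it spirantizes to the fricative [v]; /d/ is a stop between vowels /i/ and /u/, so it spirantizes to the fricative [z]; /p/ is a stop between vowels /u/ and /e/, so it spirantizes to the fricative [f].
Result: [kovizufeeni].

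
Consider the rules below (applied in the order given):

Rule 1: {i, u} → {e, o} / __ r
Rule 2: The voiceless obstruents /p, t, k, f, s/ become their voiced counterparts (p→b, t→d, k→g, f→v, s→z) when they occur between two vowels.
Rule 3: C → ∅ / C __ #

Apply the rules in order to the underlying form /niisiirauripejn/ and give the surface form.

niizieraoribej

Rule 1 (pre-rhotic lowering): /i/ is a high vowel immediately before /r/, so it lowers to [e]. /u/ is a high vowel immediately before /r/, so it lowers to [o]. /niisiirauripejn/ → niisieraoripejn.
Rule 2 (intervocalic voicing): /s/ is a voiceless obstruent between vowels /i/ and /i/, so it voices to [z]. /p/ is a voiceless obstruent between vowels /i/ and /e/, so it voices to [b]. /niisieraoripejn/ → niizieraoribejn.
Rule 3 (final cluster simplification): /n/ is the second consonant of a word-final cluster /jn/, so it deletes. /niizieraoribejn/ → niizieraoribej.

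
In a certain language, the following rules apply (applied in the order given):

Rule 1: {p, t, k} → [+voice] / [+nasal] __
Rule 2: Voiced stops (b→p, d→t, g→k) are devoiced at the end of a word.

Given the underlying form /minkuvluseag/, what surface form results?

Rule 1 (post-nasal voicing): /k/ is a voiceless stop immediately after the nasal /n/, so it voices to [g]. /minkuvluseag/ → minguvluseag.
Rule 2 (final devoicing): /g/ is a voiced stop in word-final position, so it devoices to [k]. /minguvluseag/ → minguvluseak.

minguvluseak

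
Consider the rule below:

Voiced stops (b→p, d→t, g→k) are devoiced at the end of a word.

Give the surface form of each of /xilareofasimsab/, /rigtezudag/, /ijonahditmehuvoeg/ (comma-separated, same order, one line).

/xilareofasimsab/: /b/ is a voiced stop in word-final position, so it devoices to [p]. → [xilareofasimsap].
/rigtezudag/: /g/ is a voiced stop in word-final position, so it devoices to [k]. → [rigtezudak].
/ijonahditmehuvoeg/: /g/ is a voiced stop in word-final position, so it devoices to [k]. → [ijonahditmehuvoek].

xilareofasimsap, rigtezudak, ijonahditmehuvoek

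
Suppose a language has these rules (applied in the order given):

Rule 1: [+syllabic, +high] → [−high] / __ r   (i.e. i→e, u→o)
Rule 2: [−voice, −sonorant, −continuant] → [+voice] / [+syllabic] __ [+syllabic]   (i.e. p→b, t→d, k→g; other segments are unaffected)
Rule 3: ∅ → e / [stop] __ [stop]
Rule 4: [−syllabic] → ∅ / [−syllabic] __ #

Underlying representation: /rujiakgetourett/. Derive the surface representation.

rujiakegedooretet

Rule 1 (pre-rhotic lowering): /u/ is a high vowel immediately before /r/, so it lowers to [o]. /rujiakgetourett/ → rujiakgetoorett.
Rule 2 (intervocalic voicing): /t/ is a voiceless stop between vowels /e/ and /o/, so it voices to [d]. /rujiakgetoorett/ → rujiakgedoorett.
Rule 3 (stop-cluster e-epenthesis): /k/ and /g/ form a stop–stop cluster, so [e] is inserted between them. /t/ and /t/ form a stop–stop cluster, so [e] is inserted between them. /rujiakgedoorett/ → rujiakegedooretet.
Rule 4 (final cluster simplification): no segment meets the environment; /rujiakegedooretet/ is unchanged.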